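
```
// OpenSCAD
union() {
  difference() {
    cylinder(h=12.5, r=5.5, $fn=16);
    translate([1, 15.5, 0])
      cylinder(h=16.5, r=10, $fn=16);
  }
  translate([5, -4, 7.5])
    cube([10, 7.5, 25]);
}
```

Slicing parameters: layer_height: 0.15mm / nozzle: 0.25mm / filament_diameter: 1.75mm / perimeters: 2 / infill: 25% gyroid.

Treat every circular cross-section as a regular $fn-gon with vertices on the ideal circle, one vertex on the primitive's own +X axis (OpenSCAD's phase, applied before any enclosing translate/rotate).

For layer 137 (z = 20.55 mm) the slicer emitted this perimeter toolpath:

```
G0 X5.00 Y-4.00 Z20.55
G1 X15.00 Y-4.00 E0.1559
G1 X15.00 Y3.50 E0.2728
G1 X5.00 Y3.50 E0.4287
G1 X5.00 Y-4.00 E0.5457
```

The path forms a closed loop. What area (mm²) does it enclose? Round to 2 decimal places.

Apply the shoelace formula to the sequence of (X, Y) vertices; enclosed area = 75.00 mm².

75.00 mm²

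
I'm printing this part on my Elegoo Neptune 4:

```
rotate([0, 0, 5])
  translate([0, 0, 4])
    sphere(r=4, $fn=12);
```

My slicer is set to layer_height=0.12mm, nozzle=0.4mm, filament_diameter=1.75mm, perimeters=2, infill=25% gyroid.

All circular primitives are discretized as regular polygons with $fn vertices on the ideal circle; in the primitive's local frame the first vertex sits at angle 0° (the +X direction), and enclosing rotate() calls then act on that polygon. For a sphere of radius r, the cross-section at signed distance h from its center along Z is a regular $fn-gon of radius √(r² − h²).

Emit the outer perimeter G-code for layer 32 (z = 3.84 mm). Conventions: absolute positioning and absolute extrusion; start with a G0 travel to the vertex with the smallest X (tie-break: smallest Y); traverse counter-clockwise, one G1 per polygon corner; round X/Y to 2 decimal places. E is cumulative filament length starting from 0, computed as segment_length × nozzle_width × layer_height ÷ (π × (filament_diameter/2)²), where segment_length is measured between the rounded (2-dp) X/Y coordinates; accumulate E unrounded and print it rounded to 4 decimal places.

At z = 3.84 mm: the r=4 sphere slices to a regular 12-gon of circumradius 3.997 (√(r²−h²) with h=0.16 from center); (rotated 5° about Z; rotation is an isometry so areas/perimeters/island counts are preserved). The outline is a single polygon with 12 vertices. Extrusion per mm of travel: 0.4 × 0.12 / (π × 0.875²) = 0.019956. Accumulating E over each segment gives final E = 0.4951.

G0 X-3.98 Y-0.35 Z3.84
G1 X-3.27 Y-2.29 E0.0412
G1 X-1.69 Y-3.62 E0.0824
G1 X0.35 Y-3.98 E0.1238
G1 X2.29 Y-3.27 E0.1650
G1 X3.62 Y-1.69 E0.2062
G1 X3.98 Y0.35 E0.2476
G1 X3.27 Y2.29 E0.2888
G1 X1.69 Y3.62 E0.3300
G1 X-0.35 Y3.98 E0.3713
G1 X-2.29 Y3.27 E0.4126
G1 X-3.62 Y1.69 E0.4538
G1 X-3.98 Y-0.35 E0.4951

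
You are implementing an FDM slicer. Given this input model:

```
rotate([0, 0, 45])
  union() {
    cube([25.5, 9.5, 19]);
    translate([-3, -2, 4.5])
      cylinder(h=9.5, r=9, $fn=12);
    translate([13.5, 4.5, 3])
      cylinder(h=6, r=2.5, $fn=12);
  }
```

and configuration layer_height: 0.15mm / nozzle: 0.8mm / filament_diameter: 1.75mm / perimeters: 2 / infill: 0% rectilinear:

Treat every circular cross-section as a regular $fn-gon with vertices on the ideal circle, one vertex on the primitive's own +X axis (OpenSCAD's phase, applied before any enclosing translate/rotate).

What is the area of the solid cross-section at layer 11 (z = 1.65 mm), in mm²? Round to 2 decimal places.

At z = 1.65 mm: the cube (footprint 25.5×9.5) is included at this height (area 242.25 mm²); the cylinder at (-3, -2) is absent (z outside [4.5, 14]); the cylinder at (13.5, 4.5) does not reach this height (z outside [3, 9]); Combining (union): only the 25.5×9.5 cube is present, so the union is just that shape — area = 242.25 mm²; (whole slice rotated 45° about Z — lengths, areas and connectivity unchanged). Overall, the cross-section is a single solid region. Net area = 242.25 mm².

242.25 mm²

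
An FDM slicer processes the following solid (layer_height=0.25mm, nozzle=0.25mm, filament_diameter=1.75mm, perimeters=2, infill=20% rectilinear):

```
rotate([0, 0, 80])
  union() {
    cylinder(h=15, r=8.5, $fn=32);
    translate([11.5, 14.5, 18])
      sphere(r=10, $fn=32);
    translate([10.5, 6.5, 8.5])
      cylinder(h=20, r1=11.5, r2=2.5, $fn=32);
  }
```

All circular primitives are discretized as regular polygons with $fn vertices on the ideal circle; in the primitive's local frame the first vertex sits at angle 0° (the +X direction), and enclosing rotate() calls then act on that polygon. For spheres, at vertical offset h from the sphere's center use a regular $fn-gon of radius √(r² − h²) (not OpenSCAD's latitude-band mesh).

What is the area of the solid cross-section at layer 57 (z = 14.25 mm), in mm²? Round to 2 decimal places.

At z = 14.25 mm: the cylinder: section is a regular 32-gon, circumradius r=8.5 (area = (32/2)·8.500²·sin(360°/32) = 225.52 mm²); the r=10 sphere at (11.5, 14.5) slices to a regular 32-gon of circumradius 9.270 (√(r²−h²) with h=3.75 from center) (area = (32/2)·9.270²·sin(360°/32) = 268.25 mm²); the cone at (10.5, 6.5): at t=0.287 of its height the radius interpolates to r₁+(r₂−r₁)t = 8.912, giving a regular 32-gon of that circumradius (area = (32/2)·8.912²·sin(360°/32) = 247.94 mm²); Taking the union: the regions partially overlap — summed areas 741.72 mm² minus the doubly-counted overlap 158.83 mm² gives 582.89 mm² — area = 582.89 mm²; (rotated 80° about Z; rotation is an isometry so areas/perimeters/island counts are preserved). Overall, the cross-section is a single solid region. Net area = 582.89 mm².

582.89 mm²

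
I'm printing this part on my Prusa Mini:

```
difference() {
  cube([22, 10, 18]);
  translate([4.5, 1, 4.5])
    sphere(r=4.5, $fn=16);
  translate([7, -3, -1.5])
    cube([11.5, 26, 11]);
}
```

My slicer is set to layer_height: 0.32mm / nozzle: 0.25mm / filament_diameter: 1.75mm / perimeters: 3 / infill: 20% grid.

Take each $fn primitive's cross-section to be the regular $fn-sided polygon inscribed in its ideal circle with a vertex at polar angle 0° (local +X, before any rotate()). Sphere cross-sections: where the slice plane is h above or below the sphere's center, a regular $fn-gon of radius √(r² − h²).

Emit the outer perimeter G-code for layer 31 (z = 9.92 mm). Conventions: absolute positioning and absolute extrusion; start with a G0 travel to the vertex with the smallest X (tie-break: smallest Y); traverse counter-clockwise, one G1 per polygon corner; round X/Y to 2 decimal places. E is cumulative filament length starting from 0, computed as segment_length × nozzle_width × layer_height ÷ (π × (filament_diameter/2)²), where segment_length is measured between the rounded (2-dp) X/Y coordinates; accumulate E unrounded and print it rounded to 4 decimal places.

At z = 9.92 mm: the cube is present — its section is the full 22×10 rectangle; the sphere at (4.5, 1) does not reach this height (|z−center|=5.420 > r=4.5); the cube at (7, -3) is absent (z outside [-1.5, 9.5]); After the difference (first − rest): none of the subtracted shapes is present at this height, so the 22×10 cube is unchanged — 1 connected region. The outline is a single polygon with 4 vertices. Extrusion per mm of travel: 0.25 × 0.32 / (π × 0.875²) = 0.033260. Accumulating E over each segment gives final E = 2.1286.

G0 X0.00 Y0.00 Z9.92
G1 X22.00 Y0.00 E0.7317
G1 X22.00 Y10.00 E1.0643
G1 X0.00 Y10.00 E1.7960
G1 X0.00 Y0.00 E2.1286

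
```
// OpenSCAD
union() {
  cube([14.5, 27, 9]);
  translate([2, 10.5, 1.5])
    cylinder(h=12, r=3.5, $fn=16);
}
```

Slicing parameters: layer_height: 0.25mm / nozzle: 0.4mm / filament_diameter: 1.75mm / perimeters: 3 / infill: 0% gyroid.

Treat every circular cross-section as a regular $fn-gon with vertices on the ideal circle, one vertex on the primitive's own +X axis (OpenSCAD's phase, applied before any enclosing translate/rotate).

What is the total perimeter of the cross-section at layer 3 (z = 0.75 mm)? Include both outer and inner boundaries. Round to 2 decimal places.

83.00 mm

At z = 0.75 mm: the 14.5×27 cube contributes its full rectangle (perimeter 83.00 mm); the cylinder at (2, 10.5) is not intersected at this z (z outside [1.5, 13.5]); Taking the union: only the 14.5×27 cube is present, so the union is just that shape — boundary = 83.00 mm. Overall, the cross-section is a single solid region. Total boundary length (outer) = 83.00 mm.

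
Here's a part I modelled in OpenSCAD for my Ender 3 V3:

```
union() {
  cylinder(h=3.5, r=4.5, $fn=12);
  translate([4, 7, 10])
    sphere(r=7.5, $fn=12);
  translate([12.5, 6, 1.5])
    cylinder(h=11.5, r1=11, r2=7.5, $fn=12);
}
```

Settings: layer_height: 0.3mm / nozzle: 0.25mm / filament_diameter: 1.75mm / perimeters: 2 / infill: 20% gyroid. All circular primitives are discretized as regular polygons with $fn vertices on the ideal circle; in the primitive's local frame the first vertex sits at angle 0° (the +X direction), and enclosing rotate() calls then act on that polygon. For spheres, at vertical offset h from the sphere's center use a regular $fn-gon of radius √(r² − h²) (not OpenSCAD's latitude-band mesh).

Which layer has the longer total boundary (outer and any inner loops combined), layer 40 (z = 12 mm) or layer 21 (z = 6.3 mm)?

layer 21 (z = 6.3 mm)

Layer 40 (z = 12): the cylinder does not reach this height (z outside [0, 3.5]); the r=7.5 sphere at (4, 7) contributes a regular 12-gon of circumradius √(7.5²−2²) = 7.228 (perimeter = 2·12·7.228·sin(180°/12) = 44.90 mm); the cone at (12.5, 6): at t=0.913 of its height the radius interpolates to r₁+(r₂−r₁)t = 7.804, giving a regular 12-gon of that circumradius (perimeter = 2·12·7.804·sin(180°/12) = 48.48 mm); Taking the union: the regions partially overlap (shared area 51.17 mm²), so the edge portions inside another operand are dropped and the merged outline is re-measured after clipping — boundary = 65.19 mm. So its perimeter = 65.19 mm. Layer 21 (z = 6.3): the cylinder is not intersected at this z (z outside [0, 3.5]); the r=7.5 sphere at (4, 7) contributes a regular 12-gon of circumradius √(7.5²−3.7²) = 6.524 (perimeter = 2·12·6.524·sin(180°/12) = 40.52 mm); the cone at (12.5, 6): at t=0.417 of its height the radius interpolates to r₁+(r₂−r₁)t = 9.539, giving a regular 12-gon of that circumradius (perimeter = 2·12·9.539·sin(180°/12) = 59.25 mm); Merging all regions: the regions partially overlap (shared area 63.79 mm²), so the edge portions inside another operand are dropped and the merged outline is re-measured after clipping — boundary = 69.12 mm. So its perimeter = 69.12 mm. Layer 21 is larger (69.12 vs 65.19 mm).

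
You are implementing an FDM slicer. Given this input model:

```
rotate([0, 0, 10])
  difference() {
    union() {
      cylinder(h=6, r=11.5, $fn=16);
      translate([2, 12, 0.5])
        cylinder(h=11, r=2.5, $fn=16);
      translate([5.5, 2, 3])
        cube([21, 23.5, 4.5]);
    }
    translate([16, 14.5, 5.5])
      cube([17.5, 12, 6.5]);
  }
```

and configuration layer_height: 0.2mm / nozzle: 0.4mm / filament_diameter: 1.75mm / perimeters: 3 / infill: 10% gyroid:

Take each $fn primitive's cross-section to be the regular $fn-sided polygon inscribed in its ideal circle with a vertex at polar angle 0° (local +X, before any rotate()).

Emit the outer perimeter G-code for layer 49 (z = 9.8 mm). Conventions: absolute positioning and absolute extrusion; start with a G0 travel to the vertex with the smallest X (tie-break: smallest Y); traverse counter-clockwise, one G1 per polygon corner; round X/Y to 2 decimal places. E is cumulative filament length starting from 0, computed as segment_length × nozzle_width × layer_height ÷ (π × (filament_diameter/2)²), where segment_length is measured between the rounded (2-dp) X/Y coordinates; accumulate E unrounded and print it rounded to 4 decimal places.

G0 X-2.58 Y11.73 Z9.80
G1 X-2.22 Y10.82 E0.0325
G1 X-1.55 Y10.12 E0.0648
G1 X-0.66 Y9.72 E0.0972
G1 X0.32 Y9.70 E0.1298
G1 X1.23 Y10.06 E0.1624
G1 X1.93 Y10.73 E0.1946
G1 X2.33 Y11.62 E0.2271
G1 X2.35 Y12.60 E0.2597
G1 X1.99 Y13.51 E0.2922
G1 X1.32 Y14.21 E0.3244
G1 X0.43 Y14.61 E0.3569
G1 X-0.55 Y14.63 E0.3895
G1 X-1.46 Y14.27 E0.4220
G1 X-2.16 Y13.60 E0.4543
G1 X-2.55 Y12.71 E0.4866
G1 X-2.58 Y11.73 E0.5192

At z = 9.8 mm: the cylinder does not reach this height (z outside [0, 6]); the r=2.5 cylinder at (2, 12) contributes a regular 16-gon of circumradius 2.5; the cube at (5.5, 2) is absent (z outside [3, 7.5]); Taking the union: only the r=2.5 cylinder at (2, 12) is present, so the union is just that shape — 1 connected region; the cube at (16, 14.5) is present — its section is the full 17.5×12 rectangle; Taking the first minus the rest: starting from that combined region, the 17.5×12 cube at (16, 14.5) misses the remaining region (no effect) — 1 connected region; (rotated 10° about Z; rotation is an isometry so areas/perimeters/island counts are preserved). The outline is a single polygon with 16 vertices. Extrusion per mm of travel: 0.4 × 0.2 / (π × 0.875²) = 0.033260. Accumulating E over each segment gives final E = 0.5192.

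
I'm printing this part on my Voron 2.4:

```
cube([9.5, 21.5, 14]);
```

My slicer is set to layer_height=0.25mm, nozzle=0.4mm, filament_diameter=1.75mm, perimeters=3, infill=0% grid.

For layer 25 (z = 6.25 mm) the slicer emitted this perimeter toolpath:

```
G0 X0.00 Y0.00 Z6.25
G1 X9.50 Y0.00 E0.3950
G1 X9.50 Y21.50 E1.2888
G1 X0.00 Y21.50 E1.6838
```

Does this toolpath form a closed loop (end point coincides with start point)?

no

Start point (G0): (0.00, 0.00). End point (last G1): the path does not return to the start — open.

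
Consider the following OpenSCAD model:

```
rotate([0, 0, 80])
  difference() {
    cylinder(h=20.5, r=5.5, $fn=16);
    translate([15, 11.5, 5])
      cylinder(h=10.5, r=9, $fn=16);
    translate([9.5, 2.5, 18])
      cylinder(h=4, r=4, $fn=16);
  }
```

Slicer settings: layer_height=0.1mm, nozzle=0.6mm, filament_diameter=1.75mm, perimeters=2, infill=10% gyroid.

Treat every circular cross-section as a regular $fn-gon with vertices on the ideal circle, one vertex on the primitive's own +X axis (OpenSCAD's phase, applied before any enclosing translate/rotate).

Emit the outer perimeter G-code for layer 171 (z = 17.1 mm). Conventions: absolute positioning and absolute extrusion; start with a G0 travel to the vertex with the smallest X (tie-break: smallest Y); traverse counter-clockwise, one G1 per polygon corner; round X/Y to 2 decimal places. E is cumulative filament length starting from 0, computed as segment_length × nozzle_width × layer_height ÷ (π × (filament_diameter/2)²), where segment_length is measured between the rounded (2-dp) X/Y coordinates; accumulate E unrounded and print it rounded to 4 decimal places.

G0 X-5.42 Y0.96 Z17.10
G1 X-5.37 Y-1.19 E0.0536
G1 X-4.51 Y-3.15 E0.1070
G1 X-2.96 Y-4.64 E0.1607
G1 X-0.96 Y-5.42 E0.2142
G1 X1.19 Y-5.37 E0.2679
G1 X3.15 Y-4.51 E0.3213
G1 X4.64 Y-2.96 E0.3749
G1 X5.42 Y-0.96 E0.4284
G1 X5.37 Y1.19 E0.4821
G1 X4.51 Y3.15 E0.5355
G1 X2.96 Y4.64 E0.5891
G1 X0.96 Y5.42 E0.6427
G1 X-1.19 Y5.37 E0.6963
G1 X-3.15 Y4.51 E0.7497
G1 X-4.64 Y2.96 E0.8033
G1 X-5.42 Y0.96 E0.8569

At z = 17.1 mm: the r=5.5 cylinder contributes a regular 16-gon of circumradius 5.5; the cylinder at (15, 11.5) is not intersected at this z (z outside [5, 15.5]); the cylinder at (9.5, 2.5) is not intersected at this z (z outside [18, 22]); Taking the first minus the rest: none of the subtracted shapes is present at this height, so the r=5.5 cylinder is unchanged — 1 connected region; (whole slice rotated 80° about Z — lengths, areas and connectivity unchanged). The outline is a single polygon with 16 vertices. Extrusion per mm of travel: 0.6 × 0.1 / (π × 0.875²) = 0.024945. Accumulating E over each segment gives final E = 0.8569.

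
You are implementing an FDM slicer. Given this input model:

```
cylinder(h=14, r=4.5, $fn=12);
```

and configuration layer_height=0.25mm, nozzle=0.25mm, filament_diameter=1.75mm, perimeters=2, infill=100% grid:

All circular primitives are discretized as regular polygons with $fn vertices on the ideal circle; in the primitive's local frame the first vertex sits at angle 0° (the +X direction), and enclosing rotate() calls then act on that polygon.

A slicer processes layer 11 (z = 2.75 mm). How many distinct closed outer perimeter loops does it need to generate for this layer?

At z = 2.75 mm: the r=4.5 cylinder gives a regular 12-gon of circumradius 4.5 (constant along its height). The result has 1 disconnected region.

1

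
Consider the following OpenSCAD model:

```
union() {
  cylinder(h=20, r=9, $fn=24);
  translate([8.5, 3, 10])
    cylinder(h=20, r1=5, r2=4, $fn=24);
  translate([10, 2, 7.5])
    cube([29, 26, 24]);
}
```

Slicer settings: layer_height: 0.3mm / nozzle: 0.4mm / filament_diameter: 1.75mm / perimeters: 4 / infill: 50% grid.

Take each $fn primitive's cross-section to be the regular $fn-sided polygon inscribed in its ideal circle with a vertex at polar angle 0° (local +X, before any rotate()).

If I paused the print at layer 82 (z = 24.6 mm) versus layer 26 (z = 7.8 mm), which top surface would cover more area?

layer 26 (z = 7.8 mm)

Layer 82 (z = 24.6): the cylinder is not intersected at this z (z outside [0, 20]); the cone at (8.5, 3): at t=0.730 of its height the radius interpolates to r₁+(r₂−r₁)t = 4.270, giving a regular 24-gon of that circumradius (area = (24/2)·4.270²·sin(360°/24) = 56.63 mm²); the cube at (10, 2) (footprint 29×26) is included at this height (area 754.00 mm²); Taking the union: the regions partially overlap — summed areas 810.63 mm² minus the doubly-counted overlap 10.63 mm² gives 800.00 mm² — area = 800.00 mm². So its area = 800.00 mm². Layer 26 (z = 7.8): the cylinder: section is a regular 24-gon, circumradius r=9 (area = (24/2)·9.000²·sin(360°/24) = 251.57 mm²); the cone at (8.5, 3) is not intersected at this z (z outside [10, 30]); the cube at (10, 2) is present — its section is the full 29×26 rectangle (area 754.00 mm²); Combining (union): the 2 present regions are separate (no shared area or edge), so areas and boundary lengths simply add and each stays a separate island — area = 1005.57 mm². So its area = 1005.57 mm². Layer 26 is larger (1005.57 vs 800.00 mm²).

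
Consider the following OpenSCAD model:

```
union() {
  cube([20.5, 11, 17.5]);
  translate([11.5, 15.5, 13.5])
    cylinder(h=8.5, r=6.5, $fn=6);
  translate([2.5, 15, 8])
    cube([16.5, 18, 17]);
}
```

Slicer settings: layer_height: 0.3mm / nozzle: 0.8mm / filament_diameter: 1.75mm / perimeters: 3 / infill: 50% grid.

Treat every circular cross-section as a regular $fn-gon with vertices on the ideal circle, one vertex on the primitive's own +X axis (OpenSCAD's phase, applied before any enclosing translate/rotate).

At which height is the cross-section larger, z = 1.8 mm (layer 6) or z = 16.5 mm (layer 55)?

Layer 6 (z = 1.8): the cube (footprint 20.5×11) is included at this height (area 225.50 mm²); the cylinder at (11.5, 15.5) is not intersected at this z (z outside [13.5, 22]); the cube at (2.5, 15) does not reach this height (z outside [8, 25]); Taking the union: only the 20.5×11 cube is present, so the union is just that shape — area = 225.50 mm². So its area = 225.50 mm². Layer 55 (z = 16.5): the cube (footprint 20.5×11) is included at this height (area 225.50 mm²); the r=6.5 cylinder at (11.5, 15.5) gives a regular 6-gon of circumradius 6.5 (constant along its height) (area = (6/2)·6.500²·sin(360°/6) = 109.77 mm²); the cube at (2.5, 15) is present — its section is the full 16.5×18 rectangle (area 297.00 mm²); Taking the union: the regions partially overlap — summed areas 632.27 mm² minus the doubly-counted overlap 69.32 mm² gives 562.95 mm² — area = 562.95 mm². So its area = 562.95 mm². Layer 55 is larger (562.95 vs 225.50 mm²).

layer 55 (z = 16.5 mm)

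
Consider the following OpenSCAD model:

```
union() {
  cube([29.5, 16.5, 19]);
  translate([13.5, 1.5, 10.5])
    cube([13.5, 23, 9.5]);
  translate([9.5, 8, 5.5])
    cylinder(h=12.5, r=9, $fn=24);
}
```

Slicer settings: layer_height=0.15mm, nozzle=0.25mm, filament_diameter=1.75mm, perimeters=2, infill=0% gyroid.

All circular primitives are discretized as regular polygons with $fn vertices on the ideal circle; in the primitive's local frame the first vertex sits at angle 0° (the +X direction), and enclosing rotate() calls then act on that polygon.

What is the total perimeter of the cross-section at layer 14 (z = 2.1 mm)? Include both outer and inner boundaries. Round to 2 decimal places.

92.00 mm

At z = 2.1 mm: the cube (footprint 29.5×16.5) is included at this height (perimeter 92.00 mm); the cube at (13.5, 1.5) is absent (z outside [10.5, 20]); the cylinder at (9.5, 8) is not intersected at this z (z outside [5.5, 18]); Combining (union): only the 29.5×16.5 cube is present, so the union is just that shape — boundary = 92.00 mm. Overall, the cross-section is a single solid region. Total boundary length (outer) = 92.00 mm.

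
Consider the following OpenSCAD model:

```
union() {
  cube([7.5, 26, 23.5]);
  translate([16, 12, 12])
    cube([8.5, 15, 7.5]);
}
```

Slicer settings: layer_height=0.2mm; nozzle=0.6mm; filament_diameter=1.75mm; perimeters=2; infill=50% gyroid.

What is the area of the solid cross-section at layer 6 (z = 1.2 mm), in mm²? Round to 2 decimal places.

At z = 1.2 mm: the 7.5×26 cube contributes its full rectangle (area 195.00 mm²); the cube at (16, 12) is not intersected at this z (z outside [12, 19.5]); Merging all regions: only the 7.5×26 cube is present, so the union is just that shape — area = 195.00 mm². Overall, the cross-section is a single solid region. Net area = 195.00 mm².

195.00 mm²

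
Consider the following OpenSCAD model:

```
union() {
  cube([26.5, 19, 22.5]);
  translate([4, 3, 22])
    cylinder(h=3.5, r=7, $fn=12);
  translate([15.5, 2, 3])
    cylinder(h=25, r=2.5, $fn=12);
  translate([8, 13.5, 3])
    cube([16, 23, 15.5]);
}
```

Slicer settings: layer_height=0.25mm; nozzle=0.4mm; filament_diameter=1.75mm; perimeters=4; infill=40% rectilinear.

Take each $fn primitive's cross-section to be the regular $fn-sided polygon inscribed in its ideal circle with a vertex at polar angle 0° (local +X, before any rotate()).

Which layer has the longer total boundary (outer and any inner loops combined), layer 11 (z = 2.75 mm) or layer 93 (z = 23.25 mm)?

Layer 11 (z = 2.75): the cube is present — its section is the full 26.5×19 rectangle (perimeter 91.00 mm); the cylinder at (4, 3) does not reach this height (z outside [22, 25.5]); the cylinder at (15.5, 2) is absent (z outside [3, 28]); the cube at (8, 13.5) is not intersected at this z (z outside [3, 18.5]); Combining (union): only the 26.5×19 cube is present, so the union is just that shape — boundary = 91.00 mm. So its perimeter = 91.00 mm. Layer 93 (z = 23.25): the cube is not intersected at this z (z outside [0, 22.5]); the cylinder at (4, 3): section is a regular 12-gon, circumradius r=7 (perimeter = 2·12·7.000·sin(180°/12) = 43.48 mm); the cylinder at (15.5, 2): section is a regular 12-gon, circumradius r=2.5 (perimeter = 2·12·2.500·sin(180°/12) = 15.53 mm); the cube at (8, 13.5) is absent (z outside [3, 18.5]); Merging all regions: the 2 present regions are separate (no shared area or edge), so areas and boundary lengths simply add and each stays a separate island — boundary = 59.01 mm. So its perimeter = 59.01 mm. Layer 11 is larger (91.00 vs 59.01 mm).

layer 11 (z = 2.75 mm)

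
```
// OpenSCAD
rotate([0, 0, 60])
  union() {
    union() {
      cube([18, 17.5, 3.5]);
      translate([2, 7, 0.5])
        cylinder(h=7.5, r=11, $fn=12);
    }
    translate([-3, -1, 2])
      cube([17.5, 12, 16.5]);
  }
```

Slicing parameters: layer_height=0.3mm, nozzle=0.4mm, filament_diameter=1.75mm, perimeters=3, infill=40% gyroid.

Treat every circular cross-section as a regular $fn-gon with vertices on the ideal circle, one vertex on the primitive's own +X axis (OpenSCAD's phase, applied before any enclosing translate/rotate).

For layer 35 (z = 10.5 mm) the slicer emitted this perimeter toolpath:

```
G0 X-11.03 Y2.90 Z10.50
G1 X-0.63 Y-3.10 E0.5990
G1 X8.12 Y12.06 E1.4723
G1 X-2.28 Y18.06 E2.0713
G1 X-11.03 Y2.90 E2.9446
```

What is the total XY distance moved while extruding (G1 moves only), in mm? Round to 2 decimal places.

Sum the Euclidean lengths of each G1 segment: total = 59.02 mm.

59.02 mm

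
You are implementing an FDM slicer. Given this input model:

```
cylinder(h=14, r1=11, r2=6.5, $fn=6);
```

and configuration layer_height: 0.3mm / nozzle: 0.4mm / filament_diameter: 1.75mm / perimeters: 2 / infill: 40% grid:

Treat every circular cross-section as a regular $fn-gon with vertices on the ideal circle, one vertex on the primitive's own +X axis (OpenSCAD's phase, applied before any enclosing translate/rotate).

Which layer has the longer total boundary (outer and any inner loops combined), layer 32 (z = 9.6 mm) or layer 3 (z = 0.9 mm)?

Layer 32 (z = 9.6): the cone contributes a regular 6-gon of circumradius 7.914 (interpolated between r1=11 and r2=6.5 at t=0.686) (perimeter = 2·6·7.914·sin(180°/6) = 47.49 mm). So its perimeter = 47.49 mm. Layer 3 (z = 0.9): the cone contributes a regular 6-gon of circumradius 10.711 (interpolated between r1=11 and r2=6.5 at t=0.064) (perimeter = 2·6·10.711·sin(180°/6) = 64.26 mm). So its perimeter = 64.26 mm. Layer 3 is larger (64.26 vs 47.49 mm).

layer 3 (z = 0.9 mm)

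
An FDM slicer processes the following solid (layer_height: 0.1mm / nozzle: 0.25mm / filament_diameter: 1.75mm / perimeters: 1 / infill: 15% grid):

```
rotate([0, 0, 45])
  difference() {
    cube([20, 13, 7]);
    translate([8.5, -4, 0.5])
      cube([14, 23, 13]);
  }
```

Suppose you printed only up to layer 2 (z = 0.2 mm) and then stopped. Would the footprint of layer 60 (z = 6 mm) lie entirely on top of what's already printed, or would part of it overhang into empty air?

Compare the two slices. At z = 0.2: the 20×13 cube contributes its full rectangle (area 260.00 mm²); the cube at (8.5, -4) is absent (z outside [0.5, 13.5]); Subtracting the remaining from the first: none of the subtracted shapes is present at this height, so the 20×13 cube is unchanged — area = 260.00 mm²; (rotated 45° about Z; rotation is an isometry so areas/perimeters/island counts are preserved). At z = 6: the cube (footprint 20×13) is included at this height (area 260.00 mm²); the 14×23 cube at (8.5, -4) contributes its full rectangle (area 322.00 mm²); After the difference (first − rest): starting from the 20×13 cube (260.00 mm²), the 14×23 cube at (8.5, -4) partially overlaps it — only the 149.50 mm² overlap (of its 322.00 mm²) is removed, clipping the outline — area = 110.50 mm²; (whole slice rotated 45° about Z — lengths, areas and connectivity unchanged). Checking containment: the cross-section at z = 6 is a subset of the cross-section at z = 0.2.

entirely on top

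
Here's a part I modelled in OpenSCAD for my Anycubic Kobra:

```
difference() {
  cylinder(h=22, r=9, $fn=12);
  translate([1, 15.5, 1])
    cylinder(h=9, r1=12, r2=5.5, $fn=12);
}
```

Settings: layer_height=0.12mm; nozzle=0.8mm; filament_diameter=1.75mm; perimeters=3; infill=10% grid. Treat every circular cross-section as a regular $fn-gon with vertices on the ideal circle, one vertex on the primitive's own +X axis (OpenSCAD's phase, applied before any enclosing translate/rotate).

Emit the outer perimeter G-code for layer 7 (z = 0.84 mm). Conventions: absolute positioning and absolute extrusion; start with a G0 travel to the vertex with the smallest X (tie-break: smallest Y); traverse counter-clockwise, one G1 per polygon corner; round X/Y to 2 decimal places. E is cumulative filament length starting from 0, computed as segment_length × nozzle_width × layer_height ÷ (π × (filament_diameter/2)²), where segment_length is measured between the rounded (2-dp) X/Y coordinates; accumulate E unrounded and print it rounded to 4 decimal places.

G0 X-9.00 Y0.00 Z0.84
G1 X-7.79 Y-4.50 E0.1860
G1 X-4.50 Y-7.79 E0.3717
G1 X0.00 Y-9.00 E0.5577
G1 X4.50 Y-7.79 E0.7437
G1 X7.79 Y-4.50 E0.9294
G1 X9.00 Y0.00 E1.1153
G1 X7.79 Y4.50 E1.3013
G1 X4.50 Y7.79 E1.4870
G1 X0.00 Y9.00 E1.6730
G1 X-4.50 Y7.79 E1.8590
G1 X-7.79 Y4.50 E2.0447
G1 X-9.00 Y0.00 E2.2307

At z = 0.84 mm: the r=9 cylinder contributes a regular 12-gon of circumradius 9; the cone at (1, 15.5) does not reach this height (z outside [1, 10]); Taking the first minus the rest: none of the subtracted shapes is present at this height, so the r=9 cylinder is unchanged — 1 connected region. The outline is a single polygon with 12 vertices. Extrusion per mm of travel: 0.8 × 0.12 / (π × 0.875²) = 0.039912. Accumulating E over each segment gives final E = 2.2307.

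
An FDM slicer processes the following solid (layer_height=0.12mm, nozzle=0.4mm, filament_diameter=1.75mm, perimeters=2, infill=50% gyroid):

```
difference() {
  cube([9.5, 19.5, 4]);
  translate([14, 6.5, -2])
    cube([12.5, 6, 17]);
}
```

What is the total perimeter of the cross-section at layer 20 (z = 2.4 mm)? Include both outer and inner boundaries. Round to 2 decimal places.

At z = 2.4 mm: the cube is present — its section is the full 9.5×19.5 rectangle (perimeter 58.00 mm); the cube at (14, 6.5) (footprint 12.5×6) is included at this height (perimeter 37.00 mm); After the difference (first − rest): starting from the 9.5×19.5 cube, the 12.5×6 cube at (14, 6.5) misses the remaining region (no effect) — boundary = 58.00 mm. Overall, the cross-section is a single solid region. Total boundary length (outer) = 58.00 mm.

58.00 mm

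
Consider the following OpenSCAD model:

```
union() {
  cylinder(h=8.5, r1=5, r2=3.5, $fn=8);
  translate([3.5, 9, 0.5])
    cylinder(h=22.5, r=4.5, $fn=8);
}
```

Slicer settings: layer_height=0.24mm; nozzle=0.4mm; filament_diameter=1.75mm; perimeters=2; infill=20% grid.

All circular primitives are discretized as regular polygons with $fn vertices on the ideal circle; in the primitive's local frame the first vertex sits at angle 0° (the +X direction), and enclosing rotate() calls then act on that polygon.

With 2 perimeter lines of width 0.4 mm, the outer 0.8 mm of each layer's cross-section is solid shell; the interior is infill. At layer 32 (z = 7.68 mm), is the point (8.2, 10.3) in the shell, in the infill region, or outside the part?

At z = 7.68 mm: the cone contributes a regular 8-gon of circumradius 3.645 (interpolated between r1=5 and r2=3.5 at t=0.904); the r=4.5 cylinder at (3.5, 9) gives a regular 8-gon of circumradius 4.5 (constant along its height); Combining (union): the 2 present regions are separate (no shared area or edge), so areas and boundary lengths simply add and each stays a separate island — 2 connected regions. Overall, the cross-section has 2 separate islands. The nearest boundary edge runs (6.68, 12.18)→(8.00, 9.00); distance from the point to it = 0.68 mm. The point is not inside any of the regions above, so it lies outside the cross-section (0.68 mm from the nearest boundary).

outside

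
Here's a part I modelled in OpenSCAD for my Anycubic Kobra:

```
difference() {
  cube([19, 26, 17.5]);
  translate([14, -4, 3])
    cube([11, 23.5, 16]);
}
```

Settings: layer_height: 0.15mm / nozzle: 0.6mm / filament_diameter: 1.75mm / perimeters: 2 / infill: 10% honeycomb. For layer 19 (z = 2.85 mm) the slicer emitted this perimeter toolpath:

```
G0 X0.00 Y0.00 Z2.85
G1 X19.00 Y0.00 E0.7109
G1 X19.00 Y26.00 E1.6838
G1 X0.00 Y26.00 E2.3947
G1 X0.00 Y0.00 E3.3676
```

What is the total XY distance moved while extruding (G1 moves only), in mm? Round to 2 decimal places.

Sum the Euclidean lengths of each G1 segment: total = 90.00 mm.

90.00 mm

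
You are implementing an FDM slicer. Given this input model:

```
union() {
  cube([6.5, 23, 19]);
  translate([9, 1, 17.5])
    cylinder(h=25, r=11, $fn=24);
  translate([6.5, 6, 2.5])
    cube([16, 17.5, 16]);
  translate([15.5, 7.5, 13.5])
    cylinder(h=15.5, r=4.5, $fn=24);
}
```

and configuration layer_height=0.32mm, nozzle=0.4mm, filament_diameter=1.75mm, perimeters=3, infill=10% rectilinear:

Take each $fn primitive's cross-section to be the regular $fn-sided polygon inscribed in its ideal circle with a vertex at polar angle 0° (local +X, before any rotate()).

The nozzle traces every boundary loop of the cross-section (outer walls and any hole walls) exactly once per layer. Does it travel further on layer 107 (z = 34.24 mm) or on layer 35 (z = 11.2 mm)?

Layer 107 (z = 34.24): the cube is not intersected at this z (z outside [0, 19]); the r=11 cylinder at (9, 1) gives a regular 24-gon of circumradius 11 (constant along its height) (perimeter = 2·24·11.000·sin(180°/24) = 68.92 mm); the cube at (6.5, 6) is not intersected at this z (z outside [2.5, 18.5]); the cylinder at (15.5, 7.5) is absent (z outside [13.5, 29]); Taking the union: only the r=11 cylinder at (9, 1) is present, so the union is just that shape — boundary = 68.92 mm. So its perimeter = 68.92 mm. Layer 35 (z = 11.2): the cube is present — its section is the full 6.5×23 rectangle (perimeter 59.00 mm); the cylinder at (9, 1) is absent (z outside [17.5, 42.5]); the cube at (6.5, 6) (footprint 16×17.5) is included at this height (perimeter 67.00 mm); the cylinder at (15.5, 7.5) does not reach this height (z outside [13.5, 29]); Merging all regions: the 2 present regions share edge segments without overlapping in area, so areas simply add but the touching pieces fuse into one outline (the shared edge portions become interior and drop out of the boundary) — boundary = 92.00 mm. So its perimeter = 92.00 mm. Layer 35 is larger (92.00 vs 68.92 mm).

layer 35 (z = 11.2 mm)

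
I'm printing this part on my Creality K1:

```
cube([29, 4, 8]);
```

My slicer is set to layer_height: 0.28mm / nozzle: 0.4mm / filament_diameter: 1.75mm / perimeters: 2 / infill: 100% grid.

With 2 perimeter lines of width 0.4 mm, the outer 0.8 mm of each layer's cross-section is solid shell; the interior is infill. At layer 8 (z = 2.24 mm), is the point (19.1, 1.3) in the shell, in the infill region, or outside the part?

infill

At z = 2.24 mm: the cube (footprint 29×4) is included at this height. Overall, the cross-section is a single solid region. The nearest boundary edge runs (0.00, 0.00)→(29.00, 0.00); distance from the point to it = 1.30 mm. The point is inside the cross-section and 1.30 mm from the nearest boundary — more than the 0.8 mm shell width (2 × 0.4), so it's in the infill interior.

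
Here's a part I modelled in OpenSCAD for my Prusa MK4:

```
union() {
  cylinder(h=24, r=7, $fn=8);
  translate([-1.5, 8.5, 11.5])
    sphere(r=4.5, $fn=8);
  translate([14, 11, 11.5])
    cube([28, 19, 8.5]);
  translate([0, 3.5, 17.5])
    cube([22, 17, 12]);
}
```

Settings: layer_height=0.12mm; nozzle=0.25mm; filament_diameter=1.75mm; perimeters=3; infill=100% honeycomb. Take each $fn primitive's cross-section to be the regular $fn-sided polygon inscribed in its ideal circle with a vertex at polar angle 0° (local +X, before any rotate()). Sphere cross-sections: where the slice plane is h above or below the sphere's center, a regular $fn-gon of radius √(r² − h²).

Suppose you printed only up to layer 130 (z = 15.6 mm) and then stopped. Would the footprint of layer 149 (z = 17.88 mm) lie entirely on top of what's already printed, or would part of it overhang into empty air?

Compare the two slices. At z = 15.6: the r=7 cylinder contributes a regular 8-gon of circumradius 7 (area = (8/2)·7.000²·sin(360°/8) = 138.59 mm²); the r=4.5 sphere at (-1.5, 8.5) contributes a regular 8-gon of circumradius √(4.5²−4.1²) = 1.855 (area = (8/2)·1.855²·sin(360°/8) = 9.73 mm²); the 28×19 cube at (14, 11) contributes its full rectangle (area 532.00 mm²); the cube at (0, 3.5) is not intersected at this z (z outside [17.5, 29.5]); Taking the union: the 3 present regions are separate (no shared area or edge), so areas and boundary lengths simply add and each stays a separate island — area = 680.32 mm². At z = 17.88: the cylinder: section is a regular 8-gon, circumradius r=7 (area = (8/2)·7.000²·sin(360°/8) = 138.59 mm²); the sphere at (-1.5, 8.5) does not reach this height (|z−center|=6.380 > r=4.5); the cube at (14, 11) (footprint 28×19) is included at this height (area 532.00 mm²); the cube at (0, 3.5) is present — its section is the full 22×17 rectangle (area 374.00 mm²); Taking the union: the regions partially overlap — summed areas 1044.59 mm² minus the doubly-counted overlap 88.69 mm² gives 955.91 mm² — area = 955.91 mm². Checking containment: at z = 17.88 the cross-section extends beyond the z = 15.6 cross-section by about 285.01 mm².

part overhangs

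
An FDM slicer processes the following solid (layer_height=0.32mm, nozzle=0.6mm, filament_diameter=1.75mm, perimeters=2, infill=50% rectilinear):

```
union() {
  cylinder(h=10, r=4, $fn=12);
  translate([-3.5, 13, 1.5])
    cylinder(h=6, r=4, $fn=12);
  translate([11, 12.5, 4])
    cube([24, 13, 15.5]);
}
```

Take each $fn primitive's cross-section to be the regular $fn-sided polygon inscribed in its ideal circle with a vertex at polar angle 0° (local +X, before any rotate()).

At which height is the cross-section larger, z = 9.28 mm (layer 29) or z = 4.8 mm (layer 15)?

layer 15 (z = 4.8 mm)

Layer 29 (z = 9.28): the cylinder: section is a regular 12-gon, circumradius r=4 (area = (12/2)·4.000²·sin(360°/12) = 48.00 mm²); the cylinder at (-3.5, 13) is absent (z outside [1.5, 7.5]); the cube at (11, 12.5) (footprint 24×13) is included at this height (area 312.00 mm²); Taking the union: the 2 present regions are separate (no shared area or edge), so areas and boundary lengths simply add and each stays a separate island — area = 360.00 mm². So its area = 360.00 mm². Layer 15 (z = 4.8): the cylinder: section is a regular 12-gon, circumradius r=4 (area = (12/2)·4.000²·sin(360°/12) = 48.00 mm²); the r=4 cylinder at (-3.5, 13) gives a regular 12-gon of circumradius 4 (constant along its height) (area = (12/2)·4.000²·sin(360°/12) = 48.00 mm²); the cube at (11, 12.5) (footprint 24×13) is included at this height (area 312.00 mm²); Combining (union): the 3 present regions are separate (no shared area or edge), so areas and boundary lengths simply add and each stays a separate island — area = 408.00 mm². So its area = 408.00 mm². Layer 15 is larger (408.00 vs 360.00 mm²).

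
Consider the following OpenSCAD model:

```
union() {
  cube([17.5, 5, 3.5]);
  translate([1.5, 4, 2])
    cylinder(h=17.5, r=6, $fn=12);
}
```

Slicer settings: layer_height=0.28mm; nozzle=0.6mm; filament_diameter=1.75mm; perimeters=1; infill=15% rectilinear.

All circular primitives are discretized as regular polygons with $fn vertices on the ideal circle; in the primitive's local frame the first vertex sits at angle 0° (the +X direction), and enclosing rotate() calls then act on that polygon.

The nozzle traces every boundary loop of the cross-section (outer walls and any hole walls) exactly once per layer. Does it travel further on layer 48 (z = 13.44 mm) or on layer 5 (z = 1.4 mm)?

layer 5 (z = 1.4 mm)

Layer 48 (z = 13.44): the cube does not reach this height (z outside [0, 3.5]); the cylinder at (1.5, 4): section is a regular 12-gon, circumradius r=6 (perimeter = 2·12·6.000·sin(180°/12) = 37.27 mm); Combining (union): only the r=6 cylinder at (1.5, 4) is present, so the union is just that shape — boundary = 37.27 mm. So its perimeter = 37.27 mm. Layer 5 (z = 1.4): the cube (footprint 17.5×5) is included at this height (perimeter 45.00 mm); the cylinder at (1.5, 4) is absent (z outside [2, 19.5]); Merging all regions: only the 17.5×5 cube is present, so the union is just that shape — boundary = 45.00 mm. So its perimeter = 45.00 mm. Layer 5 is larger (45.00 vs 37.27 mm).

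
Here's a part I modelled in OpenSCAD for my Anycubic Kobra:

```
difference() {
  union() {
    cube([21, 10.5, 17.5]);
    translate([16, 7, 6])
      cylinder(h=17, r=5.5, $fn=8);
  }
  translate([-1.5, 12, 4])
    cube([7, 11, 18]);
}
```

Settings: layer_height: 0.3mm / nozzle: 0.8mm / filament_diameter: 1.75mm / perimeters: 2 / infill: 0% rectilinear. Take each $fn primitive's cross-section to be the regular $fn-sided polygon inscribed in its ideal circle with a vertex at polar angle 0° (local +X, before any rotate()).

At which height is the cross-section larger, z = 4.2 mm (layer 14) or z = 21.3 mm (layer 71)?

Layer 14 (z = 4.2): the cube is present — its section is the full 21×10.5 rectangle (area 220.50 mm²); the cylinder at (16, 7) is not intersected at this z (z outside [6, 23]); Taking the union: only the 21×10.5 cube is present, so the union is just that shape — area = 220.50 mm²; the cube at (-1.5, 12) is present — its section is the full 7×11 rectangle (area 77.00 mm²); Subtracting the remaining from the first: starting from that combined region (220.50 mm²), the 7×11 cube at (-1.5, 12) misses the remaining region (no effect) — area = 220.50 mm². So its area = 220.50 mm². Layer 71 (z = 21.3): the cube is absent (z outside [0, 17.5]); the r=5.5 cylinder at (16, 7) contributes a regular 8-gon of circumradius 5.5 (area = (8/2)·5.500²·sin(360°/8) = 85.56 mm²); Combining (union): only the r=5.5 cylinder at (16, 7) is present, so the union is just that shape — area = 85.56 mm²; the 7×11 cube at (-1.5, 12) contributes its full rectangle (area 77.00 mm²); Taking the first minus the rest: starting from that combined region (85.56 mm²), the 7×11 cube at (-1.5, 12) misses the remaining region (no effect) — area = 85.56 mm². So its area = 85.56 mm². Layer 14 is larger (220.50 vs 85.56 mm²).

layer 14 (z = 4.2 mm)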